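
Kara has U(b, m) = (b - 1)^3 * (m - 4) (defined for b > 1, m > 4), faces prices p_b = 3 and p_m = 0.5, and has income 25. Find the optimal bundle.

b* = 6, m* = 14

MU_b = 3·(b−1)^2·(m−4), MU_m = (b−1)^3.
MRS = (3/1)·(m−4)/(b−1).
Tangency: set MRS = p_b/p_m = 3/0.5 = 6.
So (3/1)·(m − 4)/(b − 1) = 6, i.e. (m − 4) = 2·(b − 1).
Rewrite the budget in excess-of-subsistence terms: 3·(b − 1) + 0.5·(m − 4) = 25 − 3·1 − 0.5·4 = 20.
Substituting, 4·(b − 1) = 20, so b − 1 = 5 and b* = 6.
Then m − 4 = 2·5 = 10, so m* = 14.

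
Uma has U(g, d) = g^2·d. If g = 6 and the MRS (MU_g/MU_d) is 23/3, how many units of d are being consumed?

d = 23

MU_g = 2·g·d and MU_d = g^2.
MRS = MU_g/MU_d = (2/1)·d/g.
Substitute g = 6: MRS = d/3. Setting d/3 = 23/3 gives d = (23/3)·3 = 23.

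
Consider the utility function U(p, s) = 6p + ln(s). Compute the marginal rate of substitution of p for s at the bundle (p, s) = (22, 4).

MU_p = 6, MU_s = 1/s.
MRS = 6 ÷ (1/s).
At (22, 4): MRS = 24.
That is, one extra unit of p is worth 24 units of s at the margin.

MRS = 24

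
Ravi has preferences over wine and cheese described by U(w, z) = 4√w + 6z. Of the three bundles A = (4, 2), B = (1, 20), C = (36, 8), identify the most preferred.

Evaluate utility at each bundle:
U(A) = 20.000.
U(B) = 124.000.
U(C) = 72.000.
Highest utility is B, so B ≻ C ≻ A.

Bundle B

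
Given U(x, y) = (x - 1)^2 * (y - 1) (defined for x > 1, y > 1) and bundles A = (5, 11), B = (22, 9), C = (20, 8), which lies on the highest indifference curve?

Evaluate utility at each bundle:
U(A) = 160.
U(B) = 3528.
U(C) = 2527.
Highest utility is B, so B ≻ C ≻ A.

Bundle B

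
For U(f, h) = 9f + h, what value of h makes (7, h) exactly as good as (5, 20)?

h = 2

U(5, 20) = 65.
Set U(7, h) = 65 and solve.
9·7 + h = 65 ⇒ h = 2 ⇒ h = 2.
Check: U(7, 2) = 65.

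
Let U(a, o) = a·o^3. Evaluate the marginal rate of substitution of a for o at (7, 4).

MRS = 4/21

MU_a = o^3 and MU_o = 3·a·o^2.
MRS = MU_a/MU_o = (1/3)·o/a.
At (7, 4): MRS = 4/21.
The indifference curve has slope −4/21 at this bundle.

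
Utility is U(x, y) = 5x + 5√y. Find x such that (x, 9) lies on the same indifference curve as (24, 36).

U(24, 36) = 150.
Set U(x, 9) = 150 and solve.
With y = 9: √9 = 3, so 5x = 150 − 5·3 = 135 and x = 27.
Check: U(27, 9) = 150.

x = 27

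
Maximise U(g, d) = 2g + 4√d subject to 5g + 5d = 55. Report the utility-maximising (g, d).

g* = 10, d* = 1

MU_g = 2, MU_d = 4/(2√d).
MRS = 2 ÷ (4/(2√d)).
Tangency: set MRS = p_g/p_d = 5/5 = 1.
MRS depends only on d: √d = 1 ⇒ √d = 1 ⇒ d* = 1.
From the budget, 5·g = 55 − 5·1 = 50, so g* = 10.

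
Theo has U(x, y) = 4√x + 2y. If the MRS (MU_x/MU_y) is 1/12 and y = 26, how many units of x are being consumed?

MU_x = 4/(2√x), MU_y = 2.
MRS = 4/(2√x) ÷ 2.
MRS depends only on x: 1/√x = 1/12 ⇒ √x = 1/(1/12) = 12 ⇒ x = 144.

x = 144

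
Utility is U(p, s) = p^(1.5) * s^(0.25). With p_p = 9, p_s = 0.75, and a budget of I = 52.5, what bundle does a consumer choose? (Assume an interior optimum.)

p* = 5, s* = 10

MU_p = 1.5·√p·s^(0.25) and MU_s = 0.25·p^(1.5)·s^(-0.75).
MRS = MU_p/MU_s = (6)·s/p.
Tangency: set MRS = p_p/p_s = 9/0.75 = 12.
So (6)·s/p = 12, i.e. s = 2·p.
Substitute into the budget 9·p + 0.75·s = 52.5: 10.5·p = 52.5, so p* = 5.
Then s* = 2·5 = 10.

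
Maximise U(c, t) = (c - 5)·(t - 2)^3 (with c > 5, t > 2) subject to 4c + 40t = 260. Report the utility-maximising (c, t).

c* = 15, t* = 5

MU_c = (t−2)^3, MU_t = 3·(c−5)·(t−2)^2.
MRS = (1/3)·(t−2)/(c−5).
Tangency: set MRS = p_c/p_t = 4/40 = 0.1.
So (1/3)·(t − 2)/(c − 5) = 0.1, i.e. (t − 2) = 0.3·(c − 5).
Rewrite the budget in excess-of-subsistence terms: 4·(c − 5) + 40·(t − 2) = 260 − 4·5 − 40·2 = 160.
Substituting, 16·(c − 5) = 160, so c − 5 = 10 and c* = 15.
Then t − 2 = 0.3·10 = 3, so t* = 5.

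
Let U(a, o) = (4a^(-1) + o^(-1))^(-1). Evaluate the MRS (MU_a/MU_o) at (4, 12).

MRS = 36

For CES with ρ = -1, MRS = (4/1)·(o/a)^2.
At (4, 12): MRS = 36.
So at (4, 12) the consumer would give up 36 units of o for one more unit of a.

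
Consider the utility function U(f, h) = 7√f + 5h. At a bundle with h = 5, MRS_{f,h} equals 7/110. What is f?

MU_f = 7/(2√f), MU_h = 5.
MRS = 7/(2√f) ÷ 5.
MRS depends only on f: 0.7/√f = 7/110 ⇒ √f = 0.7/(7/110) = 11 ⇒ f = 121.

f = 121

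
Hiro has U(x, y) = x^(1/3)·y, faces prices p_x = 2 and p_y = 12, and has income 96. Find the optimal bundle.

MU_x = 1/3·x^(-2/3)·y and MU_y = x^(1/3).
MRS = MU_x/MU_y = (1/3)·y/x.
Tangency: set MRS = p_x/p_y = 2/12 = 1/6.
So (1/3)·y/x = 1/6, i.e. y = 0.5·x.
Substitute into the budget 2·x + 12·y = 96: 8·x = 96, so x* = 12.
Then y* = 0.5·12 = 6.

x* = 12, y* = 6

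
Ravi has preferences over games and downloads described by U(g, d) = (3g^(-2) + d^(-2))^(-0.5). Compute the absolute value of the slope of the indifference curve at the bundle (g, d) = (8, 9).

MRS = 2187/512

For CES with ρ = -2, MRS = (3/1)·(d/g)^3.
At (8, 9): MRS = 2187/512.
The indifference curve has slope −2187/512 at this bundle.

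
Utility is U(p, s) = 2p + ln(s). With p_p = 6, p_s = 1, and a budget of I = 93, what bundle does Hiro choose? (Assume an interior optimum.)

MU_p = 2, MU_s = 1/s.
MRS = 2 ÷ (1/s).
Tangency: set MRS = p_p/p_s = 6/1 = 6.
MRS depends only on s: 2·s = 6 ⇒ s* = 6/2 = 3.
From the budget, 6·p = 93 − 1·3 = 90, so p* = 15.

p* = 15, s* = 3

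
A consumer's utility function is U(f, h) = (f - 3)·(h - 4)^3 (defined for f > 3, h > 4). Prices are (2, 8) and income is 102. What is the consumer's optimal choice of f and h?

f* = 11, h* = 10

MU_f = (h−4)^3, MU_h = 3·(f−3)·(h−4)^2.
MRS = (1/3)·(h−4)/(f−3).
Tangency: set MRS = p_f/p_h = 2/8 = 0.25.
So (1/3)·(h − 4)/(f − 3) = 0.25, i.e. (h − 4) = 0.75·(f − 3).
Rewrite the budget in excess-of-subsistence terms: 2·(f − 3) + 8·(h − 4) = 102 − 2·3 − 8·4 = 64.
Substituting, 8·(f − 3) = 64, so f − 3 = 8 and f* = 11.
Then h − 4 = 0.75·8 = 6, so h* = 10.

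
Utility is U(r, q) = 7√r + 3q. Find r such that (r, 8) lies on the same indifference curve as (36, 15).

U(36, 15) = 87.
Set U(r, 8) = 87 and solve.
With q = 8: 7√r = 87 − 3·8 = 63, so √r = 9 and r = 81.
Check: U(81, 8) = 87.

r = 81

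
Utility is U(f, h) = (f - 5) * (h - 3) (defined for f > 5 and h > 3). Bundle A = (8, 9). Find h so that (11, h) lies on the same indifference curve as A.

h = 6

U(8, 9) = 18.
Set U(11, h) = 18 and solve.
With f = 11: (11 − 5) = 6, so (h − 3) = 18/6 = 3.
So h = 3 + 3 = 6.
Check: U(11, 6) = 18.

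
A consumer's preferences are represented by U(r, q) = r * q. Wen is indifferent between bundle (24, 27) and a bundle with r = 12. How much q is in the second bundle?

q = 54

U(24, 27) = 648.
Set U(12, q) = 648 and solve.
With r = 12: q = 648/12 = 54.
Check: U(12, 54) = 648.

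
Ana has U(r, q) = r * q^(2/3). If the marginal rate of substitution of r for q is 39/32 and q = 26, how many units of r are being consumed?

r = 32

MU_r = q^(2/3) and MU_q = 2/3·r·q^(-1/3).
MRS = MU_r/MU_q = (1.5)·q/r.
Substitute q = 26: MRS = 39/r. Setting 39/r = 39/32 gives r = 39/(39/32) = 32.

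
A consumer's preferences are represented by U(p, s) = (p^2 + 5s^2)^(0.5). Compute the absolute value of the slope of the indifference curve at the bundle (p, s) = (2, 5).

For CES with ρ = 2, MRS = (1/5)·(s/p)^(-1).
At (2, 5): MRS = 2/25.
So at (2, 5) the consumer would give up 2/25 units of s for one more unit of p.

MRS = 2/25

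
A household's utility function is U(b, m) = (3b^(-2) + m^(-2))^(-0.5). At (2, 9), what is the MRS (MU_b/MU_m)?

MRS = 273.375

For CES with ρ = -2, MRS = (3/1)·(m/b)^3.
At (2, 9): MRS = 273.375.
So at (2, 9) the consumer would give up 273.375 units of m for one more unit of b.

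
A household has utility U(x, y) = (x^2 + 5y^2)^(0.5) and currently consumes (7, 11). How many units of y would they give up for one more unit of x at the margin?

MRS = 7/55

For CES with ρ = 2, MRS = (1/5)·(y/x)^(-1).
At (7, 11): MRS = 7/55.
The indifference curve has slope −7/55 at this bundle.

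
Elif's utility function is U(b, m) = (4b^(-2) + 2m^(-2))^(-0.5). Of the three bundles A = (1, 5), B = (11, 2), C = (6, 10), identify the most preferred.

Evaluate utility at each bundle:
U(A) = 0.495.
U(B) = 1.370.
U(C) = 2.762.
Highest utility is C, so C ≻ B ≻ A.

Bundle C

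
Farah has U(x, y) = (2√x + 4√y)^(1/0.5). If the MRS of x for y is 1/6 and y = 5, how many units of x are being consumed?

x = 45

For CES with ρ = 0.5, MRS = (2/4)·√(y/x).
Setting (2/4)·√(5/x) = 1/6 gives √(5/x) = 1/3, so 5/x = 1/9 and x = 45.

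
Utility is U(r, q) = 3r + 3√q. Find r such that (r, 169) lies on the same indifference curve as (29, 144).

r = 28

U(29, 144) = 123.
Set U(r, 169) = 123 and solve.
With q = 169: √169 = 13, so 3r = 123 − 3·13 = 84 and r = 28.
Check: U(28, 169) = 123.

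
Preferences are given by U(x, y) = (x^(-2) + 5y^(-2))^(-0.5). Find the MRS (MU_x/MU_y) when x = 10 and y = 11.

For CES with ρ = -2, MRS = (1/5)·(y/x)^3.
At (10, 11): MRS = 1331/5000.
The indifference curve has slope −1331/5000 at this bundle.

MRS = 1331/5000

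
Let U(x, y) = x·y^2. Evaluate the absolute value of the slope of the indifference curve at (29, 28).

MRS = 14/29

MU_x = y^2 and MU_y = 2·x·y.
MRS = MU_x/MU_y = (1/2)·y/x.
At (29, 28): MRS = 14/29.
So at (29, 28) the consumer would give up 14/29 units of y for one more unit of x.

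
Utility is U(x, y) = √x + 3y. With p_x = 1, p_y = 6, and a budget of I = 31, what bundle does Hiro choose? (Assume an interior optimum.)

MU_x = 1/(2√x), MU_y = 3.
MRS = 1/(2√x) ÷ 3.
Tangency: set MRS = p_x/p_y = 1/6.
MRS depends only on x: (1/6)/√x = 1/6 ⇒ √x = (1/6)/(1/6) = 1 ⇒ x* = 1.
From the budget, 6·y = 31 − 1·1 = 30, so y* = 5.

x* = 1, y* = 5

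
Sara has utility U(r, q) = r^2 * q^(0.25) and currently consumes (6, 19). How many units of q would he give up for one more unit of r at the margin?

MRS = 76/3

MU_r = 2·r·q^(0.25) and MU_q = 0.25·r^2·q^(-0.75).
MRS = MU_r/MU_q = (8)·q/r.
At (6, 19): MRS = 76/3.
The indifference curve has slope −76/3 at this bundle.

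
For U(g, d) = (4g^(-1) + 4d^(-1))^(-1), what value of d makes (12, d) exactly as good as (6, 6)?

U depends on (g, d) only through S = 4g^(-1) + 4d^(-1), so equal utility means equal S. At (6, 6): S = 4/3.
With g = 12: 4·12^(-1) = 1/3, so 4d^(-1) = 4/3 − 1/3 = 1, i.e. d^(-1) = 0.25.
Hence d = 1/0.25 = 4.
Check: U(12, 4) = 0.75.

d = 4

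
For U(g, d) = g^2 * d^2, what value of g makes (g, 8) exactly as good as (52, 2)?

U(52, 2) = 10816.
Set U(g, 8) = 10816 and solve.
With d = 8: 8^2 = 64, so g^2 = 10816/64 = 169; taking the square root, g = 13.
Check: U(13, 8) = 10816.

g = 13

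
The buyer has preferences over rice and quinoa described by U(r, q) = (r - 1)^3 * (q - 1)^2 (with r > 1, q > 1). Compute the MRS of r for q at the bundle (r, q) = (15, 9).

MU_r = 3·(r−1)^2·(q−1)^2, MU_q = 2·(r−1)^3·(q−1).
MRS = (3/2)·(q−1)/(r−1).
At (15, 9): MRS = 6/7.
So at (15, 9) the consumer would give up 6/7 units of q for one more unit of r.

MRS = 6/7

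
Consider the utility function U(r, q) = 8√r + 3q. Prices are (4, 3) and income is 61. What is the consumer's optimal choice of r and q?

MU_r = 8/(2√r), MU_q = 3.
MRS = 8/(2√r) ÷ 3.
Tangency: set MRS = p_r/p_q = 4/3.
MRS depends only on r: (4/3)/√r = 4/3 ⇒ √r = (4/3)/(4/3) = 1 ⇒ r* = 1.
From the budget, 3·q = 61 − 4·1 = 57, so q* = 19.

r* = 1, q* = 19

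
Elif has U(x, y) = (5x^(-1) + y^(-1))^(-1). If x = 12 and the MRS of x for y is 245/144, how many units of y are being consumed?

For CES with ρ = -1, MRS = (5/1)·(y/x)^2.
Setting (5/1)·(y/12)^2 = 245/144 gives (y/12)^2 = 49/144, so y/12 = 7/12 and y = 7.

y = 7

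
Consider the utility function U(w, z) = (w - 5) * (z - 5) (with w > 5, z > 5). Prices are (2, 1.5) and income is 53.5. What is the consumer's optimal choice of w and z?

MU_w = (z−5), MU_z = (w−5).
MRS = (z−5)/(w−5).
Tangency: set MRS = p_w/p_z = 2/1.5 = 4/3.
So (z − 5)/(w − 5) = 4/3, i.e. (z − 5) = (4/3)·(w − 5).
Rewrite the budget in excess-of-subsistence terms: 2·(w − 5) + 1.5·(z − 5) = 53.5 − 2·5 − 1.5·5 = 36.
Substituting, 4·(w − 5) = 36, so w − 5 = 9 and w* = 14.
Then z − 5 = (4/3)·9 = 12, so z* = 17.

w* = 14, z* = 17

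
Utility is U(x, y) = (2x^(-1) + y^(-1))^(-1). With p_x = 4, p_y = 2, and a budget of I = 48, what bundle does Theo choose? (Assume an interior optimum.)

For CES with ρ = -1, MRS = (2/1)·(y/x)^2.
Tangency: set MRS = p_x/p_y = 4/2 = 2.
So (y/x)^2 = 1; taking the square root, y/x = 1, i.e. y = x.
Substitute into the budget 4·x + 2·y = 48: 6·x = 48, so x* = 8 and y* = 8.

x* = 8, y* = 8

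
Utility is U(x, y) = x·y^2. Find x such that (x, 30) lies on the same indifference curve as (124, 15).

U(124, 15) = 27900.
Set U(x, 30) = 27900 and solve.
With y = 30: 30^2 = 900, so x = 27900/900 = 31.
Check: U(31, 30) = 27900.

x = 31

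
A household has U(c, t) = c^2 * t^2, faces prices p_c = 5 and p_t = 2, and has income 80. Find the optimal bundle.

MU_c = 2·c·t^2 and MU_t = 2·c^2·t.
MRS = MU_c/MU_t = t/c.
Tangency: set MRS = p_c/p_t = 5/2 = 2.5.
So t/c = 2.5, i.e. t = 2.5·c.
Substitute into the budget 5·c + 2·t = 80: 10·c = 80, so c* = 8.
Then t* = 2.5·8 = 20.

c* = 8, t* = 20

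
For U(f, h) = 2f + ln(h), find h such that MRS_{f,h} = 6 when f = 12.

h = 3

MU_f = 2, MU_h = 1/h.
MRS = 2 ÷ (1/h).
MRS depends only on h: 2·h = 6 ⇒ h = 6/2 = 3.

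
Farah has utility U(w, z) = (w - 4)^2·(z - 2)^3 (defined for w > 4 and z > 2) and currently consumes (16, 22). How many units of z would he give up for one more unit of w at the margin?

MRS = 10/9

MU_w = 2·(w−4)·(z−2)^3, MU_z = 3·(w−4)^2·(z−2)^2.
MRS = (2/3)·(z−2)/(w−4).
At (16, 22): MRS = 10/9.
The indifference curve has slope −10/9 at this bundle.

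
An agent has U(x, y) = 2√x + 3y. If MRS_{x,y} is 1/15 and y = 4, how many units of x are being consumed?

MU_x = 2/(2√x), MU_y = 3.
MRS = 2/(2√x) ÷ 3.
MRS depends only on x: (1/3)/√x = 1/15 ⇒ √x = (1/3)/(1/15) = 5 ⇒ x = 25.

x = 25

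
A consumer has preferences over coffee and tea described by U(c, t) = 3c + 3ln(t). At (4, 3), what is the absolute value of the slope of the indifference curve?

MRS = 3

MU_c = 3, MU_t = 3/t.
MRS = 3 ÷ (3/t).
At (4, 3): MRS = 3.
The indifference curve has slope −3 at this bundle.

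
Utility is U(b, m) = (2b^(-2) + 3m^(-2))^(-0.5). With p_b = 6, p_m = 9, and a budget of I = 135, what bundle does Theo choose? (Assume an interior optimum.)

b* = 9, m* = 9

For CES with ρ = -2, MRS = (2/3)·(m/b)^3.
Tangency: set MRS = p_b/p_m = 6/9 = 2/3.
So (m/b)^3 = 1; taking the cube root, m/b = 1, i.e. m = b.
Substitute into the budget 6·b + 9·m = 135: 15·b = 135, so b* = 9 and m* = 9.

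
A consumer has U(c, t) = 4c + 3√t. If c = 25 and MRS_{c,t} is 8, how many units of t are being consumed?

MU_c = 4, MU_t = 3/(2√t).
MRS = 4 ÷ (3/(2√t)).
MRS depends only on t: (8/3)·√t = 8 ⇒ √t = 8/(8/3) = 3 ⇒ t = 9.

t = 9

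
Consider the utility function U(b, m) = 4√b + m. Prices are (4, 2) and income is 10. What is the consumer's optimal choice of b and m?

MU_b = 4/(2√b), MU_m = 1.
MRS = 4/(2√b) ÷ 1.
Tangency: set MRS = p_b/p_m = 4/2 = 2.
MRS depends only on b: 2/√b = 2 ⇒ √b = 2/2 = 1 ⇒ b* = 1.
From the budget, 2·m = 10 − 4·1 = 6, so m* = 3.

b* = 1, m* = 3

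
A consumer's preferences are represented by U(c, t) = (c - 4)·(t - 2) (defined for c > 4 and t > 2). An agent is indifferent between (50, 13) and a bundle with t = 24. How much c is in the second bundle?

c = 27

U(50, 13) = 506.
Set U(c, 24) = 506 and solve.
With t = 24: (24 − 2) = 22, so (c − 4) = 506/22 = 23.
So c = 4 + 23 = 27.
Check: U(27, 24) = 506.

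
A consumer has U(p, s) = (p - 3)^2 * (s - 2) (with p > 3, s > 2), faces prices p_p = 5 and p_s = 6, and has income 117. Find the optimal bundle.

MU_p = 2·(p−3)·(s−2), MU_s = (p−3)^2.
MRS = (2/1)·(s−2)/(p−3).
Tangency: set MRS = p_p/p_s = 5/6.
So (2/1)·(s − 2)/(p − 3) = 5/6, i.e. (s − 2) = (5/12)·(p − 3).
Rewrite the budget in excess-of-subsistence terms: 5·(p − 3) + 6·(s − 2) = 117 − 5·3 − 6·2 = 90.
Substituting, 7.5·(p − 3) = 90, so p − 3 = 12 and p* = 15.
Then s − 2 = (5/12)·12 = 5, so s* = 7.

p* = 15, s* = 7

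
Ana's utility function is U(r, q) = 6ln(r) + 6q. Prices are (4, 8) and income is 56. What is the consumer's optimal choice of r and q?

MU_r = 6/r, MU_q = 6.
MRS = 6/r ÷ 6.
Tangency: set MRS = p_r/p_q = 4/8 = 0.5.
MRS depends only on r: 1/r = 0.5 ⇒ r* = 1/0.5 = 2.
From the budget, 8·q = 56 − 4·2 = 48, so q* = 6.

r* = 2, q* = 6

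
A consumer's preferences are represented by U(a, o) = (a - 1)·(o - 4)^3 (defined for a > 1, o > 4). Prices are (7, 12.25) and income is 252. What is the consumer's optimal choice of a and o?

MU_a = (o−4)^3, MU_o = 3·(a−1)·(o−4)^2.
MRS = (1/3)·(o−4)/(a−1).
Tangency: set MRS = p_a/p_o = 7/12.25 = 4/7.
So (1/3)·(o − 4)/(a − 1) = 4/7, i.e. (o − 4) = (12/7)·(a − 1).
Rewrite the budget in excess-of-subsistence terms: 7·(a − 1) + 12.25·(o − 4) = 252 − 7·1 − 12.25·4 = 196.
Substituting, 28·(a − 1) = 196, so a − 1 = 7 and a* = 8.
Then o − 4 = (12/7)·7 = 12, so o* = 16.

a* = 8, o* = 16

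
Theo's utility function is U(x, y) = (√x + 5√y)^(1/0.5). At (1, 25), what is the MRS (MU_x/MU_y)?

For CES with ρ = 0.5, MRS = (1/5)·√(y/x).
At (1, 25): MRS = 1.
That is, one extra unit of x is worth 1 units of y at the margin.

MRS = 1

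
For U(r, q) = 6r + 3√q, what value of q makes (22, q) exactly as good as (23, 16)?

U(23, 16) = 150.
Set U(22, q) = 150 and solve.
With r = 22: 3√q = 150 − 6·22 = 18, so √q = 6 and q = 36.
Check: U(22, 36) = 150.

q = 36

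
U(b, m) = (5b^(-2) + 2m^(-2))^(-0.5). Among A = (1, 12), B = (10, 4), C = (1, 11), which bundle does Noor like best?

Bundle B

Evaluate utility at each bundle:
U(A) = 0.447.
U(B) = 2.390.
U(C) = 0.446.
Highest utility is B, so B ≻ A ≻ C.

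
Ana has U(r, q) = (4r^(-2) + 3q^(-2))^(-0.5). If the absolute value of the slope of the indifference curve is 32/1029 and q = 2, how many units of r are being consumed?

For CES with ρ = -2, MRS = (4/3)·(q/r)^3.
Setting (4/3)·(2/r)^3 = 32/1029 gives (2/r)^3 = 8/343, so 2/r = 2/7 and r = 7.

r = 7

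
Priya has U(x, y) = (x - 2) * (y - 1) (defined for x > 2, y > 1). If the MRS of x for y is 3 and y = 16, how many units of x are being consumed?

MU_x = (y−1), MU_y = (x−2).
MRS = (y−1)/(x−2).
Substitute y = 16: MRS = 15/(x − 2). Setting this equal to 3 gives x − 2 = 15/3 = 5, so x = 7.

x = 7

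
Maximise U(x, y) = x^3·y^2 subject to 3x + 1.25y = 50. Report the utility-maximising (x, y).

MU_x = 3·x^2·y^2 and MU_y = 2·x^3·y.
MRS = MU_x/MU_y = (3/2)·y/x.
Tangency: set MRS = p_x/p_y = 3/1.25 = 2.4.
So (3/2)·y/x = 2.4, i.e. y = 1.6·x.
Substitute into the budget 3·x + 1.25·y = 50: 5·x = 50, so x* = 10.
Then y* = 1.6·10 = 16.

x* = 10, y* = 16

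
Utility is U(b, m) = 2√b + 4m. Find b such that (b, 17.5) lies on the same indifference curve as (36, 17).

U(36, 17) = 80.
Set U(b, 17.5) = 80 and solve.
With m = 17.5: 2√b = 80 − 4·17.5 = 10, so √b = 5 and b = 25.
Check: U(25, 17.5) = 80.

b = 25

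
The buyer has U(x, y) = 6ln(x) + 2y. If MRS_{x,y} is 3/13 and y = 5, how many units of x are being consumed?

MU_x = 6/x, MU_y = 2.
MRS = 6/x ÷ 2.
MRS depends only on x: 3/x = 3/13 ⇒ x = 3/(3/13) = 13.

x = 13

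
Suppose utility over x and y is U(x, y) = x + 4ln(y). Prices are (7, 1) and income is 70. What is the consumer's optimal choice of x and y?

MU_x = 1, MU_y = 4/y.
MRS = 1 ÷ (4/y).
Tangency: set MRS = p_x/p_y = 7/1 = 7.
MRS depends only on y: 0.25·y = 7 ⇒ y* = 7/0.25 = 28.
From the budget, 7·x = 70 − 1·28 = 42, so x* = 6.

x* = 6, y* = 28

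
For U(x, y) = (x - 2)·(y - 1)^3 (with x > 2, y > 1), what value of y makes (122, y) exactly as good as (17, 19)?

y = 10

U(17, 19) = 87480.
Set U(122, y) = 87480 and solve.
With x = 122: (122 − 2) = 120, so (y − 1)^3 = 87480/120 = 729.
Taking the cube root (with y > 1): y − 1 = 9, so y = 10.
Check: U(122, 10) = 87480.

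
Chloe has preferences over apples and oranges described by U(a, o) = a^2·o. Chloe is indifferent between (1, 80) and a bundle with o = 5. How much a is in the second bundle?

U(1, 80) = 80.
Set U(a, 5) = 80 and solve.
With o = 5: a^2 = 80/5 = 16; taking the square root, a = 4.
Check: U(4, 5) = 80.

a = 4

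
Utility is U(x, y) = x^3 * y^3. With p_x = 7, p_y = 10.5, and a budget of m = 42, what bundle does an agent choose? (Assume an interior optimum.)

x* = 3, y* = 2

MU_x = 3·x^2·y^3 and MU_y = 3·x^3·y^2.
MRS = MU_x/MU_y = y/x.
Tangency: set MRS = p_x/p_y = 7/10.5 = 2/3.
So y/x = 2/3, i.e. y = (2/3)·x.
Substitute into the budget 7·x + 10.5·y = 42: 14·x = 42, so x* = 3.
Then y* = (2/3)·3 = 2.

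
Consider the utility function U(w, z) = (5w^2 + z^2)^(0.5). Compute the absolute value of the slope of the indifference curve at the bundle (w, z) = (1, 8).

MRS = 0.625

For CES with ρ = 2, MRS = (5/1)·(z/w)^(-1).
At (1, 8): MRS = 0.625.
That is, one extra unit of w is worth 0.625 units of z at the margin.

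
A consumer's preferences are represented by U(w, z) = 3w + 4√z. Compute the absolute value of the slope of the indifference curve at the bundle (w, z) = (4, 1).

MU_w = 3, MU_z = 4/(2√z).
MRS = 3 ÷ (4/(2√z)).
At (4, 1): MRS = 1.5.
That is, one extra unit of w is worth 1.5 units of z at the margin.

MRS = 1.5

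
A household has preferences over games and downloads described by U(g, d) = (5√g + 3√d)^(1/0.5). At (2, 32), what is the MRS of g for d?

MRS = 20/3

For CES with ρ = 0.5, MRS = (5/3)·√(d/g).
At (2, 32): MRS = 20/3.
That is, one extra unit of g is worth 20/3 units of d at the margin.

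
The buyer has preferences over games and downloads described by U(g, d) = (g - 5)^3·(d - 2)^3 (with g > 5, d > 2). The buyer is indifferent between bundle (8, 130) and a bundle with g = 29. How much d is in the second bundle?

U(8, 130) = 56623104.
Set U(29, d) = 56623104 and solve.
With g = 29: (29 − 5)^3 = 13824, so (d − 2)^3 = 56623104/13824 = 4096.
Taking the cube root (with d > 2): d − 2 = 16, so d = 18.
Check: U(29, 18) = 56623104.

d = 18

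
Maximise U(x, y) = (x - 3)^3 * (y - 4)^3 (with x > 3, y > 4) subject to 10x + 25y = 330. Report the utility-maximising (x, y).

x* = 13, y* = 8

MU_x = 3·(x−3)^2·(y−4)^3, MU_y = 3·(x−3)^3·(y−4)^2.
MRS = (y−4)/(x−3).
Tangency: set MRS = p_x/p_y = 10/25 = 0.4.
So (y − 4)/(x − 3) = 0.4, i.e. (y − 4) = 0.4·(x − 3).
Rewrite the budget in excess-of-subsistence terms: 10·(x − 3) + 25·(y − 4) = 330 − 10·3 − 25·4 = 200.
Substituting, 20·(x − 3) = 200, so x − 3 = 10 and x* = 13.
Then y − 4 = 0.4·10 = 4, so y* = 8.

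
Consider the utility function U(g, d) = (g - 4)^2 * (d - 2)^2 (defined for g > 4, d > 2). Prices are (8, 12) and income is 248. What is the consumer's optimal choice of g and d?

MU_g = 2·(g−4)·(d−2)^2, MU_d = 2·(g−4)^2·(d−2).
MRS = (d−2)/(g−4).
Tangency: set MRS = p_g/p_d = 8/12 = 2/3.
So (d − 2)/(g − 4) = 2/3, i.e. (d − 2) = (2/3)·(g − 4).
Rewrite the budget in excess-of-subsistence terms: 8·(g − 4) + 12·(d − 2) = 248 − 8·4 − 12·2 = 192.
Substituting, 16·(g − 4) = 192, so g − 4 = 12 and g* = 16.
Then d − 2 = (2/3)·12 = 8, so d* = 10.

g* = 16, d* = 10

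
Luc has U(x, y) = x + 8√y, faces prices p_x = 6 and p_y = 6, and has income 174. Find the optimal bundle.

MU_x = 1, MU_y = 8/(2√y).
MRS = 1 ÷ (8/(2√y)).
Tangency: set MRS = p_x/p_y = 6/6 = 1.
MRS depends only on y: 0.25·√y = 1 ⇒ √y = 1/0.25 = 4 ⇒ y* = 16.
From the budget, 6·x = 174 − 6·16 = 78, so x* = 13.

x* = 13, y* = 16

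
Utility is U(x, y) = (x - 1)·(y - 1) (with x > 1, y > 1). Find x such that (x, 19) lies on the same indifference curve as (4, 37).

U(4, 37) = 108.
Set U(x, 19) = 108 and solve.
With y = 19: (19 − 1) = 18, so (x − 1) = 108/18 = 6.
So x = 1 + 6 = 7.
Check: U(7, 19) = 108.

x = 7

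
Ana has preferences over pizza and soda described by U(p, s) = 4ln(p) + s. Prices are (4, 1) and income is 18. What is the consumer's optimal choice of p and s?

MU_p = 4/p, MU_s = 1.
MRS = 4/p ÷ 1.
Tangency: set MRS = p_p/p_s = 4/1 = 4.
MRS depends only on p: 4/p = 4 ⇒ p* = 4/4 = 1.
From the budget, 1·s = 18 − 4·1 = 14, so s* = 14.

p* = 1, s* = 14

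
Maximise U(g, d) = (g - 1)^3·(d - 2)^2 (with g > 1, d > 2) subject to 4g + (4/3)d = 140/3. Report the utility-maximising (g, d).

g* = 7, d* = 14

MU_g = 3·(g−1)^2·(d−2)^2, MU_d = 2·(g−1)^3·(d−2).
MRS = (3/2)·(d−2)/(g−1).
Tangency: set MRS = p_g/p_d = 4/(4/3) = 3.
So (3/2)·(d − 2)/(g − 1) = 3, i.e. (d − 2) = 2·(g − 1).
Rewrite the budget in excess-of-subsistence terms: 4·(g − 1) + (4/3)·(d − 2) = 140/3 − 4·1 − (4/3)·2 = 40.
Substituting, (20/3)·(g − 1) = 40, so g − 1 = 6 and g* = 7.
Then d − 2 = 2·6 = 12, so d* = 14.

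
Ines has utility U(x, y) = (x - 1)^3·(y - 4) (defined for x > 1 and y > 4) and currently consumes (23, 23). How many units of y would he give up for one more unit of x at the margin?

MRS = 57/22

MU_x = 3·(x−1)^2·(y−4), MU_y = (x−1)^3.
MRS = (3/1)·(y−4)/(x−1).
At (23, 23): MRS = 57/22.
So at (23, 23) the consumer would give up 57/22 units of y for one more unit of x.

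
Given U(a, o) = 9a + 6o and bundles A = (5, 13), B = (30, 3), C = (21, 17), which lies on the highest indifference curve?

Evaluate utility at each bundle:
U(A) = 123.
U(B) = 288.
U(C) = 291.
Highest utility is C, so C ≻ B ≻ A.

Bundle C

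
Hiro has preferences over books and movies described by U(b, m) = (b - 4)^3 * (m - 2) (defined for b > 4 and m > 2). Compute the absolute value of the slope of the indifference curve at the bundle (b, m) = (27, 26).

MU_b = 3·(b−4)^2·(m−2), MU_m = (b−4)^3.
MRS = (3/1)·(m−2)/(b−4).
At (27, 26): MRS = 72/23.
That is, one extra unit of b is worth 72/23 units of m at the margin.

MRS = 72/23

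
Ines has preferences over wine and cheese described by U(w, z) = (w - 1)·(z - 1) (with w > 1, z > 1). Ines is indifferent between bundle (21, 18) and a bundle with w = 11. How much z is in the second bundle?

z = 35

U(21, 18) = 340.
Set U(11, z) = 340 and solve.
With w = 11: (11 − 1) = 10, so (z − 1) = 340/10 = 34.
So z = 1 + 34 = 35.
Check: U(11, 35) = 340.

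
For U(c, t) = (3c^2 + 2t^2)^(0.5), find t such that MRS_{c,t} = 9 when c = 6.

For CES with ρ = 2, MRS = (3/2)·(t/c)^(-1).
Setting (3/2)·(t/6)^(-1) = 9 gives (t/6)^(-1) = 6, so t/6 = 1/6 and t = 1.

t = 1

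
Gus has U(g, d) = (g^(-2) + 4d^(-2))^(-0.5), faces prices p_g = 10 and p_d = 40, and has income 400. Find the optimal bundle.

For CES with ρ = -2, MRS = (1/4)·(d/g)^3.
Tangency: set MRS = p_g/p_d = 10/40 = 0.25.
So (d/g)^3 = 1; taking the cube root, d/g = 1, i.e. d = g.
Substitute into the budget 10·g + 40·d = 400: 50·g = 400, so g* = 8 and d* = 8.

g* = 8, d* = 8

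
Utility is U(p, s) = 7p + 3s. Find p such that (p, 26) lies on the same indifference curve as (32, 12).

p = 26

U(32, 12) = 260.
Set U(p, 26) = 260 and solve.
7p + 3·26 = 260 ⇒ 7p = 182 ⇒ p = 26.
Check: U(26, 26) = 260.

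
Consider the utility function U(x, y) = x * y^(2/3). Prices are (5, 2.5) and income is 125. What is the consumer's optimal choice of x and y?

MU_x = y^(2/3) and MU_y = 2/3·x·y^(-1/3).
MRS = MU_x/MU_y = (1.5)·y/x.
Tangency: set MRS = p_x/p_y = 5/2.5 = 2.
So (1.5)·y/x = 2, i.e. y = (4/3)·x.
Substitute into the budget 5·x + 2.5·y = 125: (25/3)·x = 125, so x* = 15.
Then y* = (4/3)·15 = 20.

x* = 15, y* = 20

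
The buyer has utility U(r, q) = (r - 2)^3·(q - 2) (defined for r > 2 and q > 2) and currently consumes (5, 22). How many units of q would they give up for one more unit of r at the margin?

MU_r = 3·(r−2)^2·(q−2), MU_q = (r−2)^3.
MRS = (3/1)·(q−2)/(r−2).
At (5, 22): MRS = 20.
The indifference curve has slope −20 at this bundle.

MRS = 20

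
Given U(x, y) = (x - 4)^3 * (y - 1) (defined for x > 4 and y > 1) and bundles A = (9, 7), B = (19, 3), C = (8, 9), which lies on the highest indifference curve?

Evaluate utility at each bundle:
U(A) = 750.
U(B) = 6750.
U(C) = 512.
Highest utility is B, so B ≻ A ≻ C.

Bundle B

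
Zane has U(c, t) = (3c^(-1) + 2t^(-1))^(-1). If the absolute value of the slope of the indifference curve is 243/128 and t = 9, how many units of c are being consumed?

c = 8

For CES with ρ = -1, MRS = (3/2)·(t/c)^2.
Setting (3/2)·(9/c)^2 = 243/128 gives (9/c)^2 = 81/64, so 9/c = 1.125 and c = 8.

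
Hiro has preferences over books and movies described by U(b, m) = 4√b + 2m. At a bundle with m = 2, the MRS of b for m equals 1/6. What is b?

b = 36

MU_b = 4/(2√b), MU_m = 2.
MRS = 4/(2√b) ÷ 2.
MRS depends only on b: 1/√b = 1/6 ⇒ √b = 1/(1/6) = 6 ⇒ b = 36.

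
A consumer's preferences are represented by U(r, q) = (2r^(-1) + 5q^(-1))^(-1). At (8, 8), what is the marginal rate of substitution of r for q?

For CES with ρ = -1, MRS = (2/5)·(q/r)^2.
At (8, 8): MRS = 0.4.
The indifference curve has slope −0.4 at this bundle.

MRS = 0.4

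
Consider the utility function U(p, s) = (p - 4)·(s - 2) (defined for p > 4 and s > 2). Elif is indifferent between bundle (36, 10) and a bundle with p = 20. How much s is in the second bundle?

U(36, 10) = 256.
Set U(20, s) = 256 and solve.
With p = 20: (20 − 4) = 16, so (s − 2) = 256/16 = 16.
So s = 2 + 16 = 18.
Check: U(20, 18) = 256.

s = 18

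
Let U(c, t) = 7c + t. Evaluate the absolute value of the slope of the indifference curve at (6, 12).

MRS = 7

MU_c = 7, MU_t = 1, so MRS = 7/1 = 7 at every bundle.
At (6, 12): MRS = 7.
That is, one extra unit of c is worth 7 units of t at the margin.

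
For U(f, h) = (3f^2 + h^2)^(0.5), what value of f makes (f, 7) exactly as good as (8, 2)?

f = 7

U depends on (f, h) only through S = 3f^2 + h^2, so equal utility means equal S. At (8, 2): S = 196.
With h = 7: 7^2 = 49, so 3f^2 = 196 − 49 = 147, i.e. f^2 = 49.
Hence f = √49 = 7.
Check: U(7, 7) = 14.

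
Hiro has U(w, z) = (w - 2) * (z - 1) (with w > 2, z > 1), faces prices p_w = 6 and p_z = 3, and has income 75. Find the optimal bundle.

w* = 7, z* = 11

MU_w = (z−1), MU_z = (w−2).
MRS = (z−1)/(w−2).
Tangency: set MRS = p_w/p_z = 6/3 = 2.
So (z − 1)/(w − 2) = 2, i.e. (z − 1) = 2·(w − 2).
Rewrite the budget in excess-of-subsistence terms: 6·(w − 2) + 3·(z − 1) = 75 − 6·2 − 3·1 = 60.
Substituting, 12·(w − 2) = 60, so w − 2 = 5 and w* = 7.
Then z − 1 = 2·5 = 10, so z* = 11.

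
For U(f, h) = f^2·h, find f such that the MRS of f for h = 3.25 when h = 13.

f = 8

MU_f = 2·f·h and MU_h = f^2.
MRS = MU_f/MU_h = (2/1)·h/f.
Substitute h = 13: MRS = 26/f. Setting 26/f = 3.25 gives f = 26/3.25 = 8.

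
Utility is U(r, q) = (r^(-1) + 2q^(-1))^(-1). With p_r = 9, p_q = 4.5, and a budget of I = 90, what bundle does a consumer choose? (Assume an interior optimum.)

For CES with ρ = -1, MRS = (1/2)·(q/r)^2.
Tangency: set MRS = p_r/p_q = 9/4.5 = 2.
So (q/r)^2 = 4; taking the square root, q/r = 2, i.e. q = 2·r.
Substitute into the budget 9·r + 4.5·q = 90: 18·r = 90, so r* = 5 and q* = 2·5 = 10.

r* = 5, q* = 10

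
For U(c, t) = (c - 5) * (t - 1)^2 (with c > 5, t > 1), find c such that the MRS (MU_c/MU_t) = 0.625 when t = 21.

MU_c = (t−1)^2, MU_t = 2·(c−5)·(t−1).
MRS = (1/2)·(t−1)/(c−5).
Substitute t = 21: MRS = 10/(c − 5). Setting this equal to 0.625 gives c − 5 = 10/0.625 = 16, so c = 21.

c = 21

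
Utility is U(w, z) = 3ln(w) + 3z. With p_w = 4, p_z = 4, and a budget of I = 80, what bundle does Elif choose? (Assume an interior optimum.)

MU_w = 3/w, MU_z = 3.
MRS = 3/w ÷ 3.
Tangency: set MRS = p_w/p_z = 4/4 = 1.
MRS depends only on w: 1/w = 1 ⇒ w* = 1/1 = 1.
From the budget, 4·z = 80 − 4·1 = 76, so z* = 19.

w* = 1, z* = 19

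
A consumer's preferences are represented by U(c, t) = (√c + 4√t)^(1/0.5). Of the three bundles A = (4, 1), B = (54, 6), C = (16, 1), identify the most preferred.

Evaluate utility at each bundle:
U(A) = 36.000.
U(B) = 294.000.
U(C) = 64.000.
Highest utility is B, so B ≻ C ≻ A.

Bundle B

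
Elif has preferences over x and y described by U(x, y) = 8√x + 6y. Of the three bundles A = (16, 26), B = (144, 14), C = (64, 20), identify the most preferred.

Bundle A

Evaluate utility at each bundle:
U(A) = 188.000.
U(B) = 180.000.
U(C) = 184.000.
Highest utility is A, so A ≻ C ≻ B.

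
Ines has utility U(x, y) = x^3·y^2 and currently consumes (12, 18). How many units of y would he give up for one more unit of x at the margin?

MRS = 2.25

MU_x = 3·x^2·y^2 and MU_y = 2·x^3·y.
MRS = MU_x/MU_y = (3/2)·y/x.
At (12, 18): MRS = 2.25.
So at (12, 18) the consumer would give up 2.25 units of y for one more unit of x.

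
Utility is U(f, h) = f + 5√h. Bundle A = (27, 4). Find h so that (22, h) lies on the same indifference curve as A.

h = 9

U(27, 4) = 37.
Set U(22, h) = 37 and solve.
With f = 22: 5√h = 37 − 22 = 15, so √h = 3 and h = 9.
Check: U(22, 9) = 37.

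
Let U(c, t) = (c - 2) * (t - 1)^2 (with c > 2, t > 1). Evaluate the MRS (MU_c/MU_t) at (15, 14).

MRS = 0.5

MU_c = (t−1)^2, MU_t = 2·(c−2)·(t−1).
MRS = (1/2)·(t−1)/(c−2).
At (15, 14): MRS = 0.5.
That is, one extra unit of c is worth 0.5 units of t at the margin.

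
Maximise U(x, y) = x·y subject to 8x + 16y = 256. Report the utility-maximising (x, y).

x* = 16, y* = 8

MU_x = y and MU_y = x.
MRS = MU_x/MU_y = y/x.
Tangency: set MRS = p_x/p_y = 8/16 = 0.5.
So y/x = 0.5, i.e. y = 0.5·x.
Substitute into the budget 8·x + 16·y = 256: 16·x = 256, so x* = 16.
Then y* = 0.5·16 = 8.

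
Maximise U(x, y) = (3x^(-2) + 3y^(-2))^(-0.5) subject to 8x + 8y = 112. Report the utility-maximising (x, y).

x* = 7, y* = 7

For CES with ρ = -2, MRS = (y/x)^3.
Tangency: set MRS = p_x/p_y = 8/8 = 1.
So (y/x)^3 = 1; taking the cube root, y/x = 1, i.e. y = x.
Substitute into the budget 8·x + 8·y = 112: 16·x = 112, so x* = 7 and y* = 7.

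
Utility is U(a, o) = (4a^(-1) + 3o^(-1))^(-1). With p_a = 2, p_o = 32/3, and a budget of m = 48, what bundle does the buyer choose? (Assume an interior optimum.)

a* = 8, o* = 3

For CES with ρ = -1, MRS = (4/3)·(o/a)^2.
Tangency: set MRS = p_a/p_o = 2/(32/3) = 3/16.
So (o/a)^2 = 9/64; taking the square root, o/a = 0.375, i.e. o = 0.375·a.
Substitute into the budget 2·a + (32/3)·o = 48: 6·a = 48, so a* = 8 and o* = 0.375·8 = 3.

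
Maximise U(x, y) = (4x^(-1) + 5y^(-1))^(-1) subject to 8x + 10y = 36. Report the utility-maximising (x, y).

For CES with ρ = -1, MRS = (4/5)·(y/x)^2.
Tangency: set MRS = p_x/p_y = 8/10 = 0.8.
So (y/x)^2 = 1; taking the square root, y/x = 1, i.e. y = x.
Substitute into the budget 8·x + 10·y = 36: 18·x = 36, so x* = 2 and y* = 2.

x* = 2, y* = 2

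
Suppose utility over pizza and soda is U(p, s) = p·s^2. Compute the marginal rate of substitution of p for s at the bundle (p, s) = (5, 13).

MRS = 1.3

MU_p = s^2 and MU_s = 2·p·s.
MRS = MU_p/MU_s = (1/2)·s/p.
At (5, 13): MRS = 1.3.
The indifference curve has slope −1.3 at this bundle.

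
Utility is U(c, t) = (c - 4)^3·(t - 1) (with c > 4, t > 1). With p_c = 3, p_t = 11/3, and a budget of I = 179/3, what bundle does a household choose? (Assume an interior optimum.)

c* = 15, t* = 4

MU_c = 3·(c−4)^2·(t−1), MU_t = (c−4)^3.
MRS = (3/1)·(t−1)/(c−4).
Tangency: set MRS = p_c/p_t = 3/(11/3) = 9/11.
So (3/1)·(t − 1)/(c − 4) = 9/11, i.e. (t − 1) = (3/11)·(c − 4).
Rewrite the budget in excess-of-subsistence terms: 3·(c − 4) + (11/3)·(t − 1) = 179/3 − 3·4 − (11/3)·1 = 44.
Substituting, 4·(c − 4) = 44, so c − 4 = 11 and c* = 15.
Then t − 1 = (3/11)·11 = 3, so t* = 4.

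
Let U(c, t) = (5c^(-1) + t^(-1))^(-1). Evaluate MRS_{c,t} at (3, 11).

MRS = 605/9

For CES with ρ = -1, MRS = (5/1)·(t/c)^2.
At (3, 11): MRS = 605/9.
The indifference curve has slope −605/9 at this bundle.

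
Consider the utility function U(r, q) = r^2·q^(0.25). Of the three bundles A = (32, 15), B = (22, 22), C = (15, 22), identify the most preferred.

Evaluate utility at each bundle:
U(A) = 2015.221.
U(B) = 1048.217.
U(C) = 487.291.
Highest utility is A, so A ≻ B ≻ C.

Bundle A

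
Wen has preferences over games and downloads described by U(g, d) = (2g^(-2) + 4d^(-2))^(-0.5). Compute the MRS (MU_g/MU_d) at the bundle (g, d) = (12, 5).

MRS = 125/3456

For CES with ρ = -2, MRS = (2/4)·(d/g)^3.
At (12, 5): MRS = 125/3456.
So at (12, 5) the consumer would give up 125/3456 units of d for one more unit of g.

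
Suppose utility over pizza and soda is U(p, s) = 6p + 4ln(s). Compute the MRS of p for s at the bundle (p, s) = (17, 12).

MU_p = 6, MU_s = 4/s.
MRS = 6 ÷ (4/s).
At (17, 12): MRS = 18.
So at (17, 12) the consumer would give up 18 units of s for one more unit of p.

MRS = 18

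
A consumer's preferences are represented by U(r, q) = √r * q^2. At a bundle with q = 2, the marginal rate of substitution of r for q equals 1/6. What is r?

MU_r = 0.5·r^(-0.5)·q^2 and MU_q = 2·√r·q.
MRS = MU_r/MU_q = (0.25)·q/r.
Substitute q = 2: MRS = 0.5/r. Setting 0.5/r = 1/6 gives r = 0.5/(1/6) = 3.

r = 3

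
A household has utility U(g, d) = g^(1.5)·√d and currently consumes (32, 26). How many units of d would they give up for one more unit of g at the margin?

MRS = 39/16

MU_g = 1.5·√g·√d and MU_d = 0.5·g^(1.5)·d^(-0.5).
MRS = MU_g/MU_d = (3)·d/g.
At (32, 26): MRS = 39/16.
So at (32, 26) the consumer would give up 39/16 units of d for one more unit of g.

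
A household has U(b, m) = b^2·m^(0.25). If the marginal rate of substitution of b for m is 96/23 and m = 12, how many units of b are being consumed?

b = 23

MU_b = 2·b·m^(0.25) and MU_m = 0.25·b^2·m^(-0.75).
MRS = MU_b/MU_m = (8)·m/b.
Substitute m = 12: MRS = 96/b. Setting 96/b = 96/23 gives b = 96/(96/23) = 23.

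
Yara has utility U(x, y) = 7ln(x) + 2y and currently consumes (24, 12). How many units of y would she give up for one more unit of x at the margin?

MU_x = 7/x, MU_y = 2.
MRS = 7/x ÷ 2.
At (24, 12): MRS = 7/48.
So at (24, 12) the consumer would give up 7/48 units of y for one more unit of x.

MRS = 7/48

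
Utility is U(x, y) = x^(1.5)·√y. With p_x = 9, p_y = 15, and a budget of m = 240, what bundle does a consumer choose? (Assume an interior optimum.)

MU_x = 1.5·√x·√y and MU_y = 0.5·x^(1.5)·y^(-0.5).
MRS = MU_x/MU_y = (3)·y/x.
Tangency: set MRS = p_x/p_y = 9/15 = 0.6.
So (3)·y/x = 0.6, i.e. y = 0.2·x.
Substitute into the budget 9·x + 15·y = 240: 12·x = 240, so x* = 20.
Then y* = 0.2·20 = 4.

x* = 20, y* = 4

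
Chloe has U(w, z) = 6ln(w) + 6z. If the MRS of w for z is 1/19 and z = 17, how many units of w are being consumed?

w = 19

MU_w = 6/w, MU_z = 6.
MRS = 6/w ÷ 6.
MRS depends only on w: 1/w = 1/19 ⇒ w = 1/(1/19) = 19.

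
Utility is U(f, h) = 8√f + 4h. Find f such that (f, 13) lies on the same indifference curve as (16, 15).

U(16, 15) = 92.
Set U(f, 13) = 92 and solve.
With h = 13: 8√f = 92 − 4·13 = 40, so √f = 5 and f = 25.
Check: U(25, 13) = 92.

f = 25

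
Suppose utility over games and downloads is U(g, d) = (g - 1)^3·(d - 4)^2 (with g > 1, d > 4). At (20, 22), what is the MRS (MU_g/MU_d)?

MRS = 27/19

MU_g = 3·(g−1)^2·(d−4)^2, MU_d = 2·(g−1)^3·(d−4).
MRS = (3/2)·(d−4)/(g−1).
At (20, 22): MRS = 27/19.
That is, one extra unit of g is worth 27/19 units of d at the margin.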